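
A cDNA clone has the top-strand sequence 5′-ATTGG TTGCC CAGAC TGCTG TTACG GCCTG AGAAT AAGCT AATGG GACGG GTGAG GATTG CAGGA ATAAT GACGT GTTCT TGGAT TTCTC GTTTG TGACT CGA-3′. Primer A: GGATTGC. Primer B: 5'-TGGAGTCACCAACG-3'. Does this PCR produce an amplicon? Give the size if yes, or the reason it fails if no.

No product — primer B has no binding site in the template.

Primer B (TGGAGTCACCAACG) does not match the top strand, and its reverse complement CGTTGGTGACTCCA does not match either.
With no annealing site for primer B, no amplification occurs.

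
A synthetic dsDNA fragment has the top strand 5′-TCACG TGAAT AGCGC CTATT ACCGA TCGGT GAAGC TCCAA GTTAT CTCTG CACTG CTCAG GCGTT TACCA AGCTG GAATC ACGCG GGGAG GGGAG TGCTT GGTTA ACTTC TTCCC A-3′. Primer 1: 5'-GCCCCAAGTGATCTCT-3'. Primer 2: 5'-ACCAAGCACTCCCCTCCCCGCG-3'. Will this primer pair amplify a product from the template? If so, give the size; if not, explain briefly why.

No product — primer 1 has no binding site in the template.

Primer 1 (GCCCCAAGTGATCTCT) does not match the top strand, and its reverse complement AGAGATCACTTGGGGC does not match either.
With no annealing site for primer 1, no amplification occurs.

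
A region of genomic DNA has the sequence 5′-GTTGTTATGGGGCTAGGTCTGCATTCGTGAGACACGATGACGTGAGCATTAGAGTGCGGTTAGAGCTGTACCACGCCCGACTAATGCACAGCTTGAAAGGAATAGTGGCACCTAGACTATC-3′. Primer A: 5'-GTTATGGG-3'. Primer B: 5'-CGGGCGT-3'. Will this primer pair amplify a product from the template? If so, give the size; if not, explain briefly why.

Primer A (GTTATGGG) matches the top strand at positions 4–11; it acts as a forward primer.
Primer B's reverse complement is ACGCCCG, matching the top strand at positions 73–79; it acts as a reverse primer.
The 3' ends face each other across positions 4–79, giving a 76 bp product.

Yes — a 76 bp product.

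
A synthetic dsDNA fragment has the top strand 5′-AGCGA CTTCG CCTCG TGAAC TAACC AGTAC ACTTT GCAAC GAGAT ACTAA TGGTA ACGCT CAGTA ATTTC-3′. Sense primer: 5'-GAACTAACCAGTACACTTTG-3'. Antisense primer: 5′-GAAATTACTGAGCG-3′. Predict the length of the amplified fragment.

54 bp

The forward primer matches the template at positions 17–36.
Taking the reverse complement of GAAATTACTGAGCG gives CGCTCAGTAATTTC, found at positions 57–70 on the template; the primer anneals here to the top strand with its 3' end pointing upstream.
The product runs from position 17 to position 70, so its length is 70 − 17 + 1 = 54 bp.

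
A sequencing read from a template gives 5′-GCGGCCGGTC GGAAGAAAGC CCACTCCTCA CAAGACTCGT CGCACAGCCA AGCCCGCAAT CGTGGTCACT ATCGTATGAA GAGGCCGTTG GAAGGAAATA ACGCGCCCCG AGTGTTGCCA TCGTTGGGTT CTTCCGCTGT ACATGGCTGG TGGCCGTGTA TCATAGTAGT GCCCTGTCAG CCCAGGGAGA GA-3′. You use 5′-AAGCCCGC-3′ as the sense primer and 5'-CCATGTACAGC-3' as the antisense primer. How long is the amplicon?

Scanning the template, AAGCCCGC occurs at positions 50–57; this primer anneals to the bottom strand there with its 3' end pointing downstream.
The reverse primer's reverse complement is GCTGTACATGG, which matches the template at positions 136–146.
Product length = (reverse-primer end) − (forward-primer start) + 1 = 146 − 50 + 1 = 97 bp.

97 bp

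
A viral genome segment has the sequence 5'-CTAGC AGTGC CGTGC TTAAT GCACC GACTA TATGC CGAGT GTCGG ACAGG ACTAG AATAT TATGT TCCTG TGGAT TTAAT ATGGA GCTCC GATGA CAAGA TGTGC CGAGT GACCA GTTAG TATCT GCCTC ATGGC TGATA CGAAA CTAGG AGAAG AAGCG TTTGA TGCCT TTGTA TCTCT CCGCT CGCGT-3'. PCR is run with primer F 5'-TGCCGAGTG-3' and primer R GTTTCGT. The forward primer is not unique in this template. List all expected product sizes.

The forward primer TGCCGAGTG matches the top strand at positions 33–41, 103–111.
The reverse primer's reverse complement is ACGAAAC, matching at positions 140–146.
Each forward site pairs with the reverse site to give a product ending at position 146: sizes 114, 44 bp.

114 bp, 44 bp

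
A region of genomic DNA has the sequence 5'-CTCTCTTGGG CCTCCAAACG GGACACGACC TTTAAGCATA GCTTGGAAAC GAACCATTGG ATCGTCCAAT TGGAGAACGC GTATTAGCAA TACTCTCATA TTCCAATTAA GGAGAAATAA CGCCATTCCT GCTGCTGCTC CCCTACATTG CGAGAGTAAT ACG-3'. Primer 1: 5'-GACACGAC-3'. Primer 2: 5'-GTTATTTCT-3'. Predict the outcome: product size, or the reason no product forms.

Primer 1 (GACACGAC) matches the top strand at positions 22–29; it acts as a forward primer.
Primer 2's reverse complement is AGAAATAAC, matching the top strand at positions 113–121; it acts as a reverse primer.
The 3' ends face each other across positions 22–121, giving a 100 bp product.

Yes — a 100 bp product.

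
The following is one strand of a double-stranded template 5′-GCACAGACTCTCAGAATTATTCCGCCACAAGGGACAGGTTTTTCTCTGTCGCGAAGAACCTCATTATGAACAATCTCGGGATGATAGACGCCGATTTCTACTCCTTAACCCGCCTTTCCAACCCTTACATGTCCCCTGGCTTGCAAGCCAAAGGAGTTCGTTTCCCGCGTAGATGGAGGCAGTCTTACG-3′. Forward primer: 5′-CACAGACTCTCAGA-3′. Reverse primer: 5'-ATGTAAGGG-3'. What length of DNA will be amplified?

129 bp

Forward primer CACAGACTCTCAGA is found on the top strand at positions 2–15.
Taking the reverse complement of ATGTAAGGG gives CCCTTACAT, found at positions 122–130 on the template; the primer anneals here to the top strand with its 3' end pointing upstream.
The product runs from position 2 to position 130, so its length is 130 − 2 + 1 = 129 bp.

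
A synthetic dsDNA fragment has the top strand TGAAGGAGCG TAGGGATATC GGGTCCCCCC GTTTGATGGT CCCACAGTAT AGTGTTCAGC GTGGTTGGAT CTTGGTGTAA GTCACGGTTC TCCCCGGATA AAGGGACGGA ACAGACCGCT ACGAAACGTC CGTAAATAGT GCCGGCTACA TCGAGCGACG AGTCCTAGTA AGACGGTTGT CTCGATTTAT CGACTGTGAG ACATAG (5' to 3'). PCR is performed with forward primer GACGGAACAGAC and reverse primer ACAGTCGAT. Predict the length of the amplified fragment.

Forward primer GACGGAACAGAC is found on the top strand at positions 105–116.
Taking the reverse complement of ACAGTCGAT gives ATCGACTGT, found at positions 189–197 on the template; the primer anneals here to the top strand with its 3' end pointing upstream.
Amplicon spans positions 105–197: 93 bp.

93 bp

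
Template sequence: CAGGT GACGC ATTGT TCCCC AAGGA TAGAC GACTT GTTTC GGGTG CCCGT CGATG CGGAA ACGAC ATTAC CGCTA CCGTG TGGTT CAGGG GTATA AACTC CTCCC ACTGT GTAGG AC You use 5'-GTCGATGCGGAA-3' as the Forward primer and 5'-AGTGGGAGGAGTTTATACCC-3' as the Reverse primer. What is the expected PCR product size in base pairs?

60 bp

Scanning the template, GTCGATGCGGAA occurs at positions 49–60; this primer anneals to the bottom strand there with its 3' end pointing downstream.
The reverse primer's reverse complement is GGGTATAAACTCCTCCCACT, which matches the template at positions 89–108.
The product runs from position 49 to position 108, so its length is 108 − 49 + 1 = 60 bp.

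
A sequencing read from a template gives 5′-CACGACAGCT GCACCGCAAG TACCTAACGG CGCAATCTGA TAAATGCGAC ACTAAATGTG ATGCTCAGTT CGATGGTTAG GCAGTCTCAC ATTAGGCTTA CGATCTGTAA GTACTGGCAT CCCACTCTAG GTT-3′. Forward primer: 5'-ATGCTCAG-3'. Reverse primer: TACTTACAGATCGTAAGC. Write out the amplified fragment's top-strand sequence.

Scanning the template, ATGCTCAG occurs at positions 61–68; this primer anneals to the bottom strand there with its 3' end pointing downstream.
The reverse primer's reverse complement is GCTTACGATCTGTAAGTA, which matches the template at positions 96–113.
The product is the template from position 61 through 113 (53 bp).

5'-ATGCTCAGTTCGATGGTTAGGCAGTCTCACATTAGGCTTACGATCTGTAAGTA-3'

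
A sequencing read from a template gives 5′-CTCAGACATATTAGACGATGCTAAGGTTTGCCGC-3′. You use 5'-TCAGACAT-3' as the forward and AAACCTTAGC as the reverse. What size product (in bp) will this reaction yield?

Forward primer TCAGACAT is found on the top strand at positions 2–9.
The reverse primer's reverse complement is GCTAAGGTTT, which matches the template at positions 20–29.
Product length = (reverse-primer end) − (forward-primer start) + 1 = 29 − 2 + 1 = 28 bp.

28 bp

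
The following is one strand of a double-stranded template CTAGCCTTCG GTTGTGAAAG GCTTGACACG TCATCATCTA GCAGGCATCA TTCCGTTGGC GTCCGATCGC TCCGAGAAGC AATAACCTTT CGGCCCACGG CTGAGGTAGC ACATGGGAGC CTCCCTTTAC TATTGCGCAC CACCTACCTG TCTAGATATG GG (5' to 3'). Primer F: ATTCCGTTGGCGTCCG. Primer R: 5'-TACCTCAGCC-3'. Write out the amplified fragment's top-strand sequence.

5'-ATTCCGTTGGCGTCCGATCGCTCCGAGAAGCAATAACCTTTCGGCCCACGGCTGAGGTA-3'

The forward primer matches the template at positions 50–65.
Reverse complement of the reverse primer: GGCTGAGGTA. This occurs on the top strand at positions 99–108.
The product is the template from position 50 through 108 (59 bp).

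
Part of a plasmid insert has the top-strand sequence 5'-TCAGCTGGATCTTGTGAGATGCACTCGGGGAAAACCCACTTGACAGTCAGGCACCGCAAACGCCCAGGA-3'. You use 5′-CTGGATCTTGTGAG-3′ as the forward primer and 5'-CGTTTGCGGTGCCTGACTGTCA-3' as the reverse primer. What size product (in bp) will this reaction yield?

58 bp

The forward primer matches the template at positions 5–18.
Taking the reverse complement of CGTTTGCGGTGCCTGACTGTCA gives TGACAGTCAGGCACCGCAAACG, found at positions 41–62 on the template; the primer anneals here to the top strand with its 3' end pointing upstream.
The product runs from position 5 to position 62, so its length is 62 − 5 + 1 = 58 bp.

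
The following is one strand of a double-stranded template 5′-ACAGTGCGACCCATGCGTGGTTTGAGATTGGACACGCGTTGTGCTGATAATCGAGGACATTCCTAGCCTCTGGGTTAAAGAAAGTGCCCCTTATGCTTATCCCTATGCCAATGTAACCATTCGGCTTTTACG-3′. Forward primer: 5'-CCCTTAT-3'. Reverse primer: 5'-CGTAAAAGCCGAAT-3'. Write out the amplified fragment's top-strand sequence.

Forward primer CCCTTAT is found on the top strand at positions 88–94.
Taking the reverse complement of CGTAAAAGCCGAAT gives ATTCGGCTTTTACG, found at positions 119–132 on the template; the primer anneals here to the top strand with its 3' end pointing upstream.
The product is the template from position 88 through 132 (45 bp).

5'-CCCTTATGCTTATCCCTATGCCAATGTAACCATTCGGCTTTTACG-3'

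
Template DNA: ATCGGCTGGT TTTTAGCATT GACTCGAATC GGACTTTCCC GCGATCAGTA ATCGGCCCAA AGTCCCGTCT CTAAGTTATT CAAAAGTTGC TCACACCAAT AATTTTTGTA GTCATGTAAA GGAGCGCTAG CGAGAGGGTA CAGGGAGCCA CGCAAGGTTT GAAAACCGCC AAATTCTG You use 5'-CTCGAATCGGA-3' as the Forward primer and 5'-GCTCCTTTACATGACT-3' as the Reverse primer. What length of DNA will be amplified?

103 bp

Forward primer CTCGAATCGGA is found on the top strand at positions 23–33.
Taking the reverse complement of GCTCCTTTACATGACT gives AGTCATGTAAAGGAGC, found at positions 110–125 on the template; the primer anneals here to the top strand with its 3' end pointing upstream.
Product length = (reverse-primer end) − (forward-primer start) + 1 = 125 − 23 + 1 = 103 bp.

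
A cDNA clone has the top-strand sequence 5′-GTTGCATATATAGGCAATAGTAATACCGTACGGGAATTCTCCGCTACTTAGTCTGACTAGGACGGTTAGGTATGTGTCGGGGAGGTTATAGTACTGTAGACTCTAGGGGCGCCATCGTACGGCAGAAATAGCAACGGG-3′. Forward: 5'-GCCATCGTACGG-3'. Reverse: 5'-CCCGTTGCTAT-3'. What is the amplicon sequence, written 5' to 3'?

Scanning the template, GCCATCGTACGG occurs at positions 111–122; this primer anneals to the bottom strand there with its 3' end pointing downstream.
The reverse primer's reverse complement is ATAGCAACGGG, which matches the template at positions 128–138.
The product is the template from position 111 through 138 (28 bp).

5'-GCCATCGTACGGCAGAAATAGCAACGGG-3'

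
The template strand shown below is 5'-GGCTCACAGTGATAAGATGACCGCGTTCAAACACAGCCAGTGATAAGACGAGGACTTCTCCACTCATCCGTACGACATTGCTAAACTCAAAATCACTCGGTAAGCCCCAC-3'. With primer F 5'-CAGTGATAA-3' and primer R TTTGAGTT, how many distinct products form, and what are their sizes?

The forward primer CAGTGATAA matches the top strand at positions 7–15, 38–46.
The reverse primer's reverse complement is AACTCAAA, matching at positions 84–91.
Each forward site pairs with the reverse site to give a product ending at position 91: sizes 85, 54 bp.

Two products: 85 bp, 54 bp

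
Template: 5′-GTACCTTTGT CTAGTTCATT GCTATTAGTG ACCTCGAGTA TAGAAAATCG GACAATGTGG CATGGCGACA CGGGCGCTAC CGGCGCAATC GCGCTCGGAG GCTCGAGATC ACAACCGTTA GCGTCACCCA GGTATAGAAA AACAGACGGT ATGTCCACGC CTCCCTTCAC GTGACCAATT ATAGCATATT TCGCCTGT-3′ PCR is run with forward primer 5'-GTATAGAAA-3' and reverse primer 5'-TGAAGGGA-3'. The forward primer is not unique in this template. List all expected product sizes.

The forward primer GTATAGAAA matches the top strand at positions 38–46, 132–140.
The reverse primer's reverse complement is TCCCTTCA, matching at positions 162–169.
Each forward site pairs with the reverse site to give a product ending at position 169: sizes 132, 38 bp.

132 bp, 38 bp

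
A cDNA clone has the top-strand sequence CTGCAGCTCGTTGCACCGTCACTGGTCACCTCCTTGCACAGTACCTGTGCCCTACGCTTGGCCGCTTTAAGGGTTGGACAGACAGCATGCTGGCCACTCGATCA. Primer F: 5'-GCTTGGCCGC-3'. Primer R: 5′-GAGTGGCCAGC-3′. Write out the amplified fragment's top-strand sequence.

Scanning the template, GCTTGGCCGC occurs at positions 56–65; this primer anneals to the bottom strand there with its 3' end pointing downstream.
Reverse complement of the reverse primer: GCTGGCCACTC. This occurs on the top strand at positions 89–99.
The product is the template from position 56 through 99 (44 bp).

5'-GCTTGGCCGCTTTAAGGGTTGGACAGACAGCATGCTGGCCACTC-3'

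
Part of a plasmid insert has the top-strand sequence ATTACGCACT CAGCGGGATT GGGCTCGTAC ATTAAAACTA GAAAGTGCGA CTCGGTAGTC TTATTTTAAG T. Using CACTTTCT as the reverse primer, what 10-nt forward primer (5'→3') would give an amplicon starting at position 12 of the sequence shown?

The reverse primer's reverse complement AGAAAGTG matches the template at positions 40–47; the product starts at position 12.
The forward primer is identical to the top strand over positions 12–21: AGCGGGATTG.

5'-AGCGGGATTG-3'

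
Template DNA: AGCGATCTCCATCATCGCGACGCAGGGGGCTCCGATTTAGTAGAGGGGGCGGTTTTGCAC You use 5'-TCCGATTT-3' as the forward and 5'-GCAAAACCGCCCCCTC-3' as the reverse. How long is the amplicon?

28 bp

Forward primer TCCGATTT is found on the top strand at positions 31–38.
The reverse primer's reverse complement is GAGGGGGCGGTTTTGC, which matches the template at positions 43–58.
Product length = (reverse-primer end) − (forward-primer start) + 1 = 58 − 31 + 1 = 28 bp.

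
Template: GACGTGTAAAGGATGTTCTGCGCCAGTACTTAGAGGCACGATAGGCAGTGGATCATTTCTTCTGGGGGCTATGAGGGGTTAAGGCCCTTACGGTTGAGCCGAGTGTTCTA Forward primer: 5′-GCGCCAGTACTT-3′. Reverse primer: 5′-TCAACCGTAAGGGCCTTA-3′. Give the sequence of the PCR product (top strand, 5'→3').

Scanning the template, GCGCCAGTACTT occurs at positions 20–31; this primer anneals to the bottom strand there with its 3' end pointing downstream.
Reverse complement of the reverse primer: TAAGGCCCTTACGGTTGA. This occurs on the top strand at positions 80–97.
The product is the template from position 20 through 97 (78 bp).

5'-GCGCCAGTACTTAGAGGCACGATAGGCAGTGGATCATTTCTTCTGGGGGCTATGAGGGGTTAAGGCCCTTACGGTTGA-3'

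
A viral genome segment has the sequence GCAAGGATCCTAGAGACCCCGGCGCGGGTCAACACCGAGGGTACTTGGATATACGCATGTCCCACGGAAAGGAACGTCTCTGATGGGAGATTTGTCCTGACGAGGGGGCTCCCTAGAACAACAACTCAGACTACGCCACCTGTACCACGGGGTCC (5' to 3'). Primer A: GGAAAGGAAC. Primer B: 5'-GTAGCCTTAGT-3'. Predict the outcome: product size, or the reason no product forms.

Primer B (GTAGCCTTAGT) does not match the top strand, and its reverse complement ACTAAGGCTAC does not match either.
With no annealing site for primer B, no amplification occurs.

No product — primer B has no binding site in the template.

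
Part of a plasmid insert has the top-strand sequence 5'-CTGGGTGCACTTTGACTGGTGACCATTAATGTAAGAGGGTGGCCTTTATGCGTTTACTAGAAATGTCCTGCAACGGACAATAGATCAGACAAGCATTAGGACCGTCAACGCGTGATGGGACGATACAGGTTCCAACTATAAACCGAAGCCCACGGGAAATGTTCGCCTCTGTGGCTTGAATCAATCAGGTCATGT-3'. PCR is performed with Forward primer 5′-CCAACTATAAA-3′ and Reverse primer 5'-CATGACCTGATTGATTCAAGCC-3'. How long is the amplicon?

The forward primer matches the template at positions 132–142.
The reverse primer's reverse complement is GGCTTGAATCAATCAGGTCATG, which matches the template at positions 173–194.
Product length = (reverse-primer end) − (forward-primer start) + 1 = 194 − 132 + 1 = 63 bp.

63 bp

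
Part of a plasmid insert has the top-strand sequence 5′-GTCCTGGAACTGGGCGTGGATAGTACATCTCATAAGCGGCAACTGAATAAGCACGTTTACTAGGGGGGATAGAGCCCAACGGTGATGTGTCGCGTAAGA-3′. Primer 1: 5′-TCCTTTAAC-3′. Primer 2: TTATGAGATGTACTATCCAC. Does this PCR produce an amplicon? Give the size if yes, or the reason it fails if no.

Primer 1 (TCCTTTAAC) does not match the top strand, and its reverse complement GTTAAAGGA does not match either.
With no annealing site for primer 1, no amplification occurs.

No product — primer 1 has no binding site in the template.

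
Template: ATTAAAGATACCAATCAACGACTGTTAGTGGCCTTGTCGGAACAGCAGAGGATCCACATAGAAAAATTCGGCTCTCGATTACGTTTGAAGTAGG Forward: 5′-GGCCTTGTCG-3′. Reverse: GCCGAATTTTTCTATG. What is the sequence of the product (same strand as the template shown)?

The forward primer matches the template at positions 30–39.
Taking the reverse complement of GCCGAATTTTTCTATG gives CATAGAAAAATTCGGC, found at positions 57–72 on the template; the primer anneals here to the top strand with its 3' end pointing upstream.
The product is the template from position 30 through 72 (43 bp).

5'-GGCCTTGTCGGAACAGCAGAGGATCCACATAGAAAAATTCGGC-3'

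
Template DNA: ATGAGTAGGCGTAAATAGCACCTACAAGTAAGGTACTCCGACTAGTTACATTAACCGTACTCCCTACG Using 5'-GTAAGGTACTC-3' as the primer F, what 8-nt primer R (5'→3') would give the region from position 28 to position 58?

The product's 3' end on the top strand is position 58.
The reverse primer anneals to the top strand over positions 51–58, i.e. to TTAACCGT.
Its sequence written 5'→3' is the reverse complement: ACGGTTAA.

5'-ACGGTTAA-3'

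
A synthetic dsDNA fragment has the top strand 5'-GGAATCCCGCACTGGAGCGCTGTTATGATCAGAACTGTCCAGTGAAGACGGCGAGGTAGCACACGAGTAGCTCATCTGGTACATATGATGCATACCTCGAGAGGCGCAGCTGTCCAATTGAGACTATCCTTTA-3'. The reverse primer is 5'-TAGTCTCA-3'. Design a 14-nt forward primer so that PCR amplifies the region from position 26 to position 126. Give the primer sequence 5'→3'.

5'-TGATCAGAACTGTC-3'

The reverse primer's reverse complement TGAGACTA matches the template at positions 119–126; the product starts at position 26.
The forward primer is identical to the top strand over positions 26–39: TGATCAGAACTGTC.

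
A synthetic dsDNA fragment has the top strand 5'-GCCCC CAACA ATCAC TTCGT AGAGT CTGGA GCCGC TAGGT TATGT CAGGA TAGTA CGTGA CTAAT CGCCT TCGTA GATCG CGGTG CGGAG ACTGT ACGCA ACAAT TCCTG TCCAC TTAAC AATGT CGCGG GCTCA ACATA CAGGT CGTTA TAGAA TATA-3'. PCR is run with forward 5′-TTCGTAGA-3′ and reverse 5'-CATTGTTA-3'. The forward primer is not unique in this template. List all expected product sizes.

109 bp, 55 bp

The forward primer TTCGTAGA matches the top strand at positions 16–23, 70–77.
The reverse primer's reverse complement is TAACAATG, matching at positions 117–124.
Each forward site pairs with the reverse site to give a product ending at position 124: sizes 109, 55 bp.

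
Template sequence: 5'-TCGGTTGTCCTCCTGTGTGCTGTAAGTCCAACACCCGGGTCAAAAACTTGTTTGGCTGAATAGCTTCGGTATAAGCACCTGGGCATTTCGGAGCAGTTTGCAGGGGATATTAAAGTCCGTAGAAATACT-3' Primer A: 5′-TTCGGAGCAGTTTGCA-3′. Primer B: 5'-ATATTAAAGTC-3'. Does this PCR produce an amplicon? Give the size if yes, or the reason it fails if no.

No product — both primers anneal to the same strand and extend in the same direction.

Primer A (TTCGGAGCAGTTTGCA) matches the top strand at positions 87–102 (3' end points downstream).
Primer B (ATATTAAAGTC) also matches the top strand directly, at positions 107–117 — its reverse complement GACTTTAATAT is not present.
Both primers anneal to the bottom strand with 3' ends pointing the same way, so neither can prime synthesis back toward the other.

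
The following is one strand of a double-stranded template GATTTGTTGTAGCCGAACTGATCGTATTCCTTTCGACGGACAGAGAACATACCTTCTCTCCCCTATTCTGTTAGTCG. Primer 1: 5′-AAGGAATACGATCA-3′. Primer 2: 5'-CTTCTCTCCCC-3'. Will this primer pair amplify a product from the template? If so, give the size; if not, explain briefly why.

No product — the primers' 3' ends point away from each other.

Primer 1 (AAGGAATACGATCA) has reverse complement TGATCGTATTCCTT, which matches the top strand at positions 19–32; primer 1 anneals to the top strand there with its 3' end pointing upstream toward position 19.
Primer 2 (CTTCTCTCCCC) matches the top strand directly at positions 53–63; it anneals to the bottom strand with its 3' end pointing downstream toward position 63.
The 3' ends diverge (primer 1 extends toward position 1, primer 2 toward position 77), so the primers never converge on a shared product.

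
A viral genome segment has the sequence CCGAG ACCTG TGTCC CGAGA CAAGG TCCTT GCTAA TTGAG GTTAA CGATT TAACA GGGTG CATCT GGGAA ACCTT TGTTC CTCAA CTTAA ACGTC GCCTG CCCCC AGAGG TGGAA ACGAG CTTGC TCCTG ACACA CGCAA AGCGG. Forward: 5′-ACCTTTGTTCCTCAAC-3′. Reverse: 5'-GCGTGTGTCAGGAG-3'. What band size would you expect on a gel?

Scanning the template, ACCTTTGTTCCTCAAC occurs at positions 71–86; this primer anneals to the bottom strand there with its 3' end pointing downstream.
Reverse complement of the reverse primer: CTCCTGACACACGC. This occurs on the top strand at positions 125–138.
Product length = (reverse-primer end) − (forward-primer start) + 1 = 138 − 71 + 1 = 68 bp.

68 bp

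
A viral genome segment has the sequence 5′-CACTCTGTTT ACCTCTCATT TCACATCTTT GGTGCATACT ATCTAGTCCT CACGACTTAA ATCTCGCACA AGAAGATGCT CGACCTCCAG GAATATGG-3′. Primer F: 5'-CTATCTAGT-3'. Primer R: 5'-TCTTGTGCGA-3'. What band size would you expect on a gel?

Scanning the template, CTATCTAGT occurs at positions 39–47; this primer anneals to the bottom strand there with its 3' end pointing downstream.
The reverse primer's reverse complement is TCGCACAAGA, which matches the template at positions 64–73.
The product runs from position 39 to position 73, so its length is 73 − 39 + 1 = 35 bp.

35 bp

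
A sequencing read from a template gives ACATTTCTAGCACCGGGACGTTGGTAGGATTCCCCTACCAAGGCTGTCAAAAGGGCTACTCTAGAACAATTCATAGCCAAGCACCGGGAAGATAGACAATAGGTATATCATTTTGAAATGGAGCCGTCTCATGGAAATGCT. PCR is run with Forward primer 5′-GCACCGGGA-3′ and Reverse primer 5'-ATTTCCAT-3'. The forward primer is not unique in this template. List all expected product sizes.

129 bp, 58 bp

The forward primer GCACCGGGA matches the top strand at positions 10–18, 81–89.
The reverse primer's reverse complement is ATGGAAAT, matching at positions 131–138.
Each forward site pairs with the reverse site to give a product ending at position 138: sizes 129, 58 bp.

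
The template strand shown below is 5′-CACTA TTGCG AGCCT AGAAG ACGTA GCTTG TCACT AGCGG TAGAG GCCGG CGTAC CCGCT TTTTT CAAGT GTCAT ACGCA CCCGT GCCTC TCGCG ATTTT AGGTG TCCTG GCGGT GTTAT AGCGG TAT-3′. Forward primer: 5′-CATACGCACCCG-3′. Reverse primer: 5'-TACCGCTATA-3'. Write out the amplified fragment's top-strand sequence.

Scanning the template, CATACGCACCCG occurs at positions 73–84; this primer anneals to the bottom strand there with its 3' end pointing downstream.
The reverse primer's reverse complement is TATAGCGGTA, which matches the template at positions 118–127.
The product is the template from position 73 through 127 (55 bp).

5'-CATACGCACCCGTGCCTCTCGCGATTTTAGGTGTCCTGGCGGTGTTATAGCGGTA-3'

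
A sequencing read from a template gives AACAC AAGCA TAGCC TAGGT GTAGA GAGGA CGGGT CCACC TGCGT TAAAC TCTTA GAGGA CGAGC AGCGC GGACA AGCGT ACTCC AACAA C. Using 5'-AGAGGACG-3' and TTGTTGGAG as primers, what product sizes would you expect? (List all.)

The forward primer AGAGGACG matches the top strand at positions 25–32, 55–62.
The reverse primer's reverse complement is CTCCAACAA, matching at positions 82–90.
Each forward site pairs with the reverse site to give a product ending at position 90: sizes 66, 36 bp.

66 bp, 36 bp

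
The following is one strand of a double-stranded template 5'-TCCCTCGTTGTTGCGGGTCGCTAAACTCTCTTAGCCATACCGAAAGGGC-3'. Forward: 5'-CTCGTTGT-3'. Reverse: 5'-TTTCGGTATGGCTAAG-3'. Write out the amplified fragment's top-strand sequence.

5'-CTCGTTGTTGCGGGTCGCTAAACTCTCTTAGCCATACCGAAA-3'

Scanning the template, CTCGTTGT occurs at positions 4–11; this primer anneals to the bottom strand there with its 3' end pointing downstream.
Reverse complement of the reverse primer: CTTAGCCATACCGAAA. This occurs on the top strand at positions 30–45.
The product is the template from position 4 through 45 (42 bp).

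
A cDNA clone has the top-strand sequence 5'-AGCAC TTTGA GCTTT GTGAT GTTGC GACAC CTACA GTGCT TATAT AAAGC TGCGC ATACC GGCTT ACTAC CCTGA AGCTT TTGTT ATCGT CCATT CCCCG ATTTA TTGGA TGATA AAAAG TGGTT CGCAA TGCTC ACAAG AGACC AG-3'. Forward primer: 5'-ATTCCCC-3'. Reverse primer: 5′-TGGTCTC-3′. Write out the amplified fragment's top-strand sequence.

5'-ATTCCCCGATTTATTGGATGATAAAAAGTGGTTCGCAATGCTCACAAGAGACCA-3'

Scanning the template, ATTCCCC occurs at positions 93–99; this primer anneals to the bottom strand there with its 3' end pointing downstream.
The reverse primer's reverse complement is GAGACCA, which matches the template at positions 140–146.
The product is the template from position 93 through 146 (54 bp).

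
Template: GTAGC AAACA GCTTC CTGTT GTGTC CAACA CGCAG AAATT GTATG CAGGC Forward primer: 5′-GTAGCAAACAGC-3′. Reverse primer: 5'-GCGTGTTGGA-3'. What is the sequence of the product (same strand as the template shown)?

The forward primer matches the template at positions 1–12.
Taking the reverse complement of GCGTGTTGGA gives TCCAACACGC, found at positions 24–33 on the template; the primer anneals here to the top strand with its 3' end pointing upstream.
The product is the template from position 1 through 33 (33 bp).

5'-GTAGCAAACAGCTTCCTGTTGTGTCCAACACGC-3'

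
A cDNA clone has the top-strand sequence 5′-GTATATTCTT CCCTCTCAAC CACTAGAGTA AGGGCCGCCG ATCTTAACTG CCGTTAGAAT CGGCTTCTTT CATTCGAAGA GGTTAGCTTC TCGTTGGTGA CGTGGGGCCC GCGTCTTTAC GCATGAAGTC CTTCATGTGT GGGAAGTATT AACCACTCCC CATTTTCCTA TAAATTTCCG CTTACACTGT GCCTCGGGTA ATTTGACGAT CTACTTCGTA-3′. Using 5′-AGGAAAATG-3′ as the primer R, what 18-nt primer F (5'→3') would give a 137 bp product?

5'-GGCCGCCGATCTTAACTG-3'

The reverse primer's reverse complement CATTTTCCT matches the template at positions 161–169, so the product ends at position 169.
A 137 bp product then starts at position 169 − 137 + 1 = 33.
The forward primer is identical to the top strand there: GGCCGCCGATCTTAACTG.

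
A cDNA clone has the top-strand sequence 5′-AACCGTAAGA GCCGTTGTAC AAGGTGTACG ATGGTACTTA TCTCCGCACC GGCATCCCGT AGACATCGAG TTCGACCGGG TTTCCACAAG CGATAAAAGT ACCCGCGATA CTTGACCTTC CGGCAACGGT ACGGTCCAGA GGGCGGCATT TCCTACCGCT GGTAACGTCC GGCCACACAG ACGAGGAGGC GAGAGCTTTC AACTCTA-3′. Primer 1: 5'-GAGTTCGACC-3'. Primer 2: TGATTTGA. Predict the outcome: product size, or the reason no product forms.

No product — primer 2 has no binding site in the template.

Primer 2 (TGATTTGA) does not match the top strand, and its reverse complement TCAAATCA does not match either.
With no annealing site for primer 2, no amplification occurs.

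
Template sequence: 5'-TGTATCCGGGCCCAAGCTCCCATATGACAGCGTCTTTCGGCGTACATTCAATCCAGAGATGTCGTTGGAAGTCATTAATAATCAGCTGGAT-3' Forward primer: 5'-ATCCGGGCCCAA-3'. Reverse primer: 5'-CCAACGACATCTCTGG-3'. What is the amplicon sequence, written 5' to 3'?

5'-ATCCGGGCCCAAGCTCCCATATGACAGCGTCTTTCGGCGTACATTCAATCCAGAGATGTCGTTGG-3'

Scanning the template, ATCCGGGCCCAA occurs at positions 4–15; this primer anneals to the bottom strand there with its 3' end pointing downstream.
The reverse primer's reverse complement is CCAGAGATGTCGTTGG, which matches the template at positions 53–68.
The product is the template from position 4 through 68 (65 bp).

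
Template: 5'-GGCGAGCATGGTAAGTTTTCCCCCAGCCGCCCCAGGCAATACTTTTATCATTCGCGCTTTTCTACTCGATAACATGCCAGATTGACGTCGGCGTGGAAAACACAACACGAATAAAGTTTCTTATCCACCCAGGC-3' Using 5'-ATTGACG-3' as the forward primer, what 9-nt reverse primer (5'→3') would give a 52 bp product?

5'-CTGGGTGGA-3'

The forward primer binds at positions 81–87, so a 52 bp product ends at position 81 + 52 − 1 = 132.
The reverse primer anneals to the top strand over positions 124–132, i.e. to TCCACCCAG.
Its sequence written 5'→3' is the reverse complement: CTGGGTGGA.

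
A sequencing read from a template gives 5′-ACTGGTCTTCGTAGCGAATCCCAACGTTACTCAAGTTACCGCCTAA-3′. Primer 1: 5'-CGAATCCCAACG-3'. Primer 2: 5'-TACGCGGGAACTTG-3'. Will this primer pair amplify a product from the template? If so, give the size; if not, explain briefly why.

No product — primer 2 has no binding site in the template.

Primer 2 (TACGCGGGAACTTG) does not match the top strand, and its reverse complement CAAGTTCCCGCGTA does not match either.
With no annealing site for primer 2, no amplification occurs.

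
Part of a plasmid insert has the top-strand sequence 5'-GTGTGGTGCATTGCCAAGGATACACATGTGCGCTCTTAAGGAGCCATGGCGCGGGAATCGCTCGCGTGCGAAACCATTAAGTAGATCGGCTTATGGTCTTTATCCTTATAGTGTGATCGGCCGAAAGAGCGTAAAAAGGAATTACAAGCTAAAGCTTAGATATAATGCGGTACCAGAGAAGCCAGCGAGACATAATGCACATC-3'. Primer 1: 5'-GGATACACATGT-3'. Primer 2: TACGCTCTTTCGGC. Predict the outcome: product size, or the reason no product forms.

Primer 1 (GGATACACATGT) matches the top strand at positions 18–29; it acts as a forward primer.
Primer 2's reverse complement is GCCGAAAGAGCGTA, matching the top strand at positions 120–133; it acts as a reverse primer.
The 3' ends face each other across positions 18–133, giving a 116 bp product.

Yes — a 116 bp product.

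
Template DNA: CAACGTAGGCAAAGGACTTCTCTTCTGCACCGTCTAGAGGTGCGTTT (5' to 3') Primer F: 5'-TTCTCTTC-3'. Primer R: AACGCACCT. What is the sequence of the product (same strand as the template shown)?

5'-TTCTCTTCTGCACCGTCTAGAGGTGCGTT-3'

The forward primer matches the template at positions 18–25.
The reverse primer's reverse complement is AGGTGCGTT, which matches the template at positions 38–46.
The product is the template from position 18 through 46 (29 bp).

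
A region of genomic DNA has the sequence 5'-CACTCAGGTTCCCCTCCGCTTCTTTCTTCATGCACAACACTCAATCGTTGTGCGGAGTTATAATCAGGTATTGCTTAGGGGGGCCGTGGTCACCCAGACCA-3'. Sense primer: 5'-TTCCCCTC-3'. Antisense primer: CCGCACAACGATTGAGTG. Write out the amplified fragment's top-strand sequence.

5'-TTCCCCTCCGCTTCTTTCTTCATGCACAACACTCAATCGTTGTGCGG-3'

Forward primer TTCCCCTC is found on the top strand at positions 9–16.
Reverse complement of the reverse primer: CACTCAATCGTTGTGCGG. This occurs on the top strand at positions 38–55.
The product is the template from position 9 through 55 (47 bp).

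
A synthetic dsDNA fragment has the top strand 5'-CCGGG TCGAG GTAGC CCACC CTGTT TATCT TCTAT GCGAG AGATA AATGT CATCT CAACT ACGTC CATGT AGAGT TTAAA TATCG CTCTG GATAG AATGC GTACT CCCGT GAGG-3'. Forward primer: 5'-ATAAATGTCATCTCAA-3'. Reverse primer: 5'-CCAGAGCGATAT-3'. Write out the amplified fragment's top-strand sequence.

Forward primer ATAAATGTCATCTCAA is found on the top strand at positions 43–58.
Taking the reverse complement of CCAGAGCGATAT gives ATATCGCTCTGG, found at positions 80–91 on the template; the primer anneals here to the top strand with its 3' end pointing upstream.
The product is the template from position 43 through 91 (49 bp).

5'-ATAAATGTCATCTCAACTACGTCCATGTAGAGTTTAAATATCGCTCTGG-3'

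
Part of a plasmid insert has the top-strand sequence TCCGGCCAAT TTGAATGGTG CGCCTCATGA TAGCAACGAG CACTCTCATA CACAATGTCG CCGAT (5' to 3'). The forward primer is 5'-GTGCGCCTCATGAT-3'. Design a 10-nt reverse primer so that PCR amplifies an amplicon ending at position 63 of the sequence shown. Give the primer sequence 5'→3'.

5'-CGGCGACATT-3'

The forward primer binds at positions 18–31; the product's 3' end on the top strand is position 63.
The reverse primer anneals to the top strand over positions 54–63, i.e. to AATGTCGCCG.
Its sequence written 5'→3' is the reverse complement: CGGCGACATT.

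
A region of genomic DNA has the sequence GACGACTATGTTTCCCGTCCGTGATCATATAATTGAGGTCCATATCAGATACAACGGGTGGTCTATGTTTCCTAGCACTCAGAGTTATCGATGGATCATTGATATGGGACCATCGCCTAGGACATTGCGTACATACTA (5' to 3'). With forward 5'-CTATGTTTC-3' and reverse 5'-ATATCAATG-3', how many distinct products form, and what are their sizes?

Two products: 100 bp, 43 bp

The forward primer CTATGTTTC matches the top strand at positions 6–14, 63–71.
The reverse primer's reverse complement is CATTGATAT, matching at positions 97–105.
Each forward site pairs with the reverse site to give a product ending at position 105: sizes 100, 43 bp.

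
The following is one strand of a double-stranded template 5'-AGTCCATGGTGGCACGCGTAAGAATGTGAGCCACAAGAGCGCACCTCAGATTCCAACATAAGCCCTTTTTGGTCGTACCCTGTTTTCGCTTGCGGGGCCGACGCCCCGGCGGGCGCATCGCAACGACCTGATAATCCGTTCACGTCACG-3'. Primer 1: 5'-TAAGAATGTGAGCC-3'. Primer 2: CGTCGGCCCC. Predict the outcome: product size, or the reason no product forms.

Yes — an 85 bp product.

Primer 1 (TAAGAATGTGAGCC) matches the top strand at positions 19–32; it acts as a forward primer.
Primer 2's reverse complement is GGGGCCGACG, matching the top strand at positions 94–103; it acts as a reverse primer.
The 3' ends face each other across positions 19–103, giving an 85 bp product.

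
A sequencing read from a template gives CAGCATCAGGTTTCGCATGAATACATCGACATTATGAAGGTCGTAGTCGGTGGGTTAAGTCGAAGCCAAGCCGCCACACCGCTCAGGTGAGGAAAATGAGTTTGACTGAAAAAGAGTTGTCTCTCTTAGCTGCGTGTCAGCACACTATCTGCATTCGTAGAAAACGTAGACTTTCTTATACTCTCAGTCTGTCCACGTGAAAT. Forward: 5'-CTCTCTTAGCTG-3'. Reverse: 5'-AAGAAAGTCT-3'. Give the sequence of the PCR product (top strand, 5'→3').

Forward primer CTCTCTTAGCTG is found on the top strand at positions 121–132.
Reverse complement of the reverse primer: AGACTTTCTT. This occurs on the top strand at positions 168–177.
The product is the template from position 121 through 177 (57 bp).

5'-CTCTCTTAGCTGCGTGTCAGCACACTATCTGCATTCGTAGAAAACGTAGACTTTCTT-3'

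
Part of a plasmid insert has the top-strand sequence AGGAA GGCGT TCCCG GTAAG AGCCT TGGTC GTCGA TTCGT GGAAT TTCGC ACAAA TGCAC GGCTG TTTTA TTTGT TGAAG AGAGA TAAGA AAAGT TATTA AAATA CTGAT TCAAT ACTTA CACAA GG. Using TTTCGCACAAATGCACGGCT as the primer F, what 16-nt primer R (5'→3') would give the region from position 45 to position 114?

The product's 3' end on the top strand is position 114.
The reverse primer anneals to the top strand over positions 99–114, i.e. to TAAAATACTGATTCAA.
Its sequence written 5'→3' is the reverse complement: TTGAATCAGTATTTTA.

5'-TTGAATCAGTATTTTA-3'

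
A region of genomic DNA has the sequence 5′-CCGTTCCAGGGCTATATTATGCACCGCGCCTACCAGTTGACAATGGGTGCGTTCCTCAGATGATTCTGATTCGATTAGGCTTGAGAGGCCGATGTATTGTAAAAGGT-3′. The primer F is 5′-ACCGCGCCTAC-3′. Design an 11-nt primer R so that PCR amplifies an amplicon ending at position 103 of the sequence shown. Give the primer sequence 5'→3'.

The forward primer binds at positions 23–33; the product's 3' end on the top strand is position 103.
The reverse primer anneals to the top strand over positions 93–103, i.e. to TGTATTGTAAA.
Its sequence written 5'→3' is the reverse complement: TTTACAATACA.

5'-TTTACAATACA-3'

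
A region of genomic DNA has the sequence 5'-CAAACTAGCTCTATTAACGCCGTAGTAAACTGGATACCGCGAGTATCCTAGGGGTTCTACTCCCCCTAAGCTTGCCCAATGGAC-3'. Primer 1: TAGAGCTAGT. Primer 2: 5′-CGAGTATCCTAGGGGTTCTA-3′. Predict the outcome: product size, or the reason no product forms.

No product — the primers' 3' ends point away from each other.

Primer 1 (TAGAGCTAGT) has reverse complement ACTAGCTCTA, which matches the top strand at positions 4–13; primer 1 anneals to the top strand there with its 3' end pointing upstream toward position 4.
Primer 2 (CGAGTATCCTAGGGGTTCTA) matches the top strand directly at positions 40–59; it anneals to the bottom strand with its 3' end pointing downstream toward position 59.
The 3' ends diverge (primer 1 extends toward position 1, primer 2 toward position 84), so the primers never converge on a shared product.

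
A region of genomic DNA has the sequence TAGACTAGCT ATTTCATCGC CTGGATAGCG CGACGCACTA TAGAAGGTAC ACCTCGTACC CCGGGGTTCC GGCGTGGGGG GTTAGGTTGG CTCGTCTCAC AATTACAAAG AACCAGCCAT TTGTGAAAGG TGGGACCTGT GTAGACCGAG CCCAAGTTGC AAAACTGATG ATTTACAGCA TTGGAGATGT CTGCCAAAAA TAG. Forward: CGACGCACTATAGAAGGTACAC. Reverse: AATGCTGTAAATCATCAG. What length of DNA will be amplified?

152 bp

Scanning the template, CGACGCACTATAGAAGGTACAC occurs at positions 31–52; this primer anneals to the bottom strand there with its 3' end pointing downstream.
Taking the reverse complement of AATGCTGTAAATCATCAG gives CTGATGATTTACAGCATT, found at positions 165–182 on the template; the primer anneals here to the top strand with its 3' end pointing upstream.
Product length = (reverse-primer end) − (forward-primer start) + 1 = 182 − 31 + 1 = 152 bp.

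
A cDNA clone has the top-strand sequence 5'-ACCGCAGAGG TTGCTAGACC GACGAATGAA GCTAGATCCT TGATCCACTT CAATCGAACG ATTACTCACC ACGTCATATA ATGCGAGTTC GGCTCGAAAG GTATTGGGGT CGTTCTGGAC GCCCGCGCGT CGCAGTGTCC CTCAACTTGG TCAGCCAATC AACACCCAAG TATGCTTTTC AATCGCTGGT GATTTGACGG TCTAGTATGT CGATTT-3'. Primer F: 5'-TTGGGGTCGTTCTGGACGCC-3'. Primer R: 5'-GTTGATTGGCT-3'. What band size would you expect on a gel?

60 bp

Scanning the template, TTGGGGTCGTTCTGGACGCC occurs at positions 104–123; this primer anneals to the bottom strand there with its 3' end pointing downstream.
The reverse primer's reverse complement is AGCCAATCAAC, which matches the template at positions 153–163.
The product runs from position 104 to position 163, so its length is 163 − 104 + 1 = 60 bp.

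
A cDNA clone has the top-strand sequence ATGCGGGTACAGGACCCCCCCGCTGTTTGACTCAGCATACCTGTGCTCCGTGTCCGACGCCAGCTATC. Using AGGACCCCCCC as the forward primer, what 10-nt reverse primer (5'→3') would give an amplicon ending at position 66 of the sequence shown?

The forward primer binds at positions 11–21; the product's 3' end on the top strand is position 66.
The reverse primer anneals to the top strand over positions 57–66, i.e. to ACGCCAGCTA.
Its sequence written 5'→3' is the reverse complement: TAGCTGGCGT.

5'-TAGCTGGCGT-3'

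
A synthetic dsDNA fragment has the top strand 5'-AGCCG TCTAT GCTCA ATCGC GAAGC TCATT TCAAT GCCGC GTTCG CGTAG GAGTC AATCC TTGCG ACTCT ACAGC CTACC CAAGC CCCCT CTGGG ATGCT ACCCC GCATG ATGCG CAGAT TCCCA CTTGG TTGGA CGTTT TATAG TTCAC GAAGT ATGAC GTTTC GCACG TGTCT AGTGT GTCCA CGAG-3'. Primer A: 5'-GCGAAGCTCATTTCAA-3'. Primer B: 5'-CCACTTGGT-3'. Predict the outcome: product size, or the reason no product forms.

No product — both primers anneal to the same strand and extend in the same direction.

Primer A (GCGAAGCTCATTTCAA) matches the top strand at positions 19–34 (3' end points downstream).
Primer B (CCACTTGGT) also matches the top strand directly, at positions 123–131 — its reverse complement ACCAAGTGG is not present.
Both primers anneal to the bottom strand with 3' ends pointing the same way, so neither can prime synthesis back toward the other.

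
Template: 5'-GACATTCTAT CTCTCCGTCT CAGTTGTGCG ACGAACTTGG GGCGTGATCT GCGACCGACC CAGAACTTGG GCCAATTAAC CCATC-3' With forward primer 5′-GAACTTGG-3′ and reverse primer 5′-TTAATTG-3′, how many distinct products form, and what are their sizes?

Two products: 47 bp, 17 bp

The forward primer GAACTTGG matches the top strand at positions 33–40, 63–70.
The reverse primer's reverse complement is CAATTAA, matching at positions 73–79.
Each forward site pairs with the reverse site to give a product ending at position 79: sizes 47, 17 bp.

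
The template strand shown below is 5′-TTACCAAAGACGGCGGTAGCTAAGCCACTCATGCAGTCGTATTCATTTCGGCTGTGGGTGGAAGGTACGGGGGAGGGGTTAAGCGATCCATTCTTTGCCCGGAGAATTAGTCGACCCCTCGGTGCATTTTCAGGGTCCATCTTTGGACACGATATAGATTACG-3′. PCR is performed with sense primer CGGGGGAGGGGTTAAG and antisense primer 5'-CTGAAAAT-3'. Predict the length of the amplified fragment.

The forward primer matches the template at positions 68–83.
Taking the reverse complement of CTGAAAAT gives ATTTTCAG, found at positions 126–133 on the template; the primer anneals here to the top strand with its 3' end pointing upstream.
The product runs from position 68 to position 133, so its length is 133 − 68 + 1 = 66 bp.

66 bp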